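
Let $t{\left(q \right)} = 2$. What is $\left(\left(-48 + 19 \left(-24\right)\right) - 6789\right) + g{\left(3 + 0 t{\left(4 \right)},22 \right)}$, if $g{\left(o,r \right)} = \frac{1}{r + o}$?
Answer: $- \frac{182324}{25} \approx -7293.0$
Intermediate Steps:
$g{\left(o,r \right)} = \frac{1}{o + r}$
$\left(\left(-48 + 19 \left(-24\right)\right) - 6789\right) + g{\left(3 + 0 t{\left(4 \right)},22 \right)} = \left(\left(-48 + 19 \left(-24\right)\right) - 6789\right) + \frac{1}{\left(3 + 0 \cdot 2\right) + 22} = \left(\left(-48 - 456\right) - 6789\right) + \frac{1}{\left(3 + 0\right) + 22} = \left(-504 - 6789\right) + \frac{1}{3 + 22} = -7293 + \frac{1}{25} = - \frac{182324}{25}$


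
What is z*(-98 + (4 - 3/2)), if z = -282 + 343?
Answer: -11651/2 ≈ -5825.5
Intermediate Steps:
z = 61
z*(-98 + (4 - 3/2)) = 61*(-98 + (4 - 3/2)) = 61*(-98 + 5/2) = 61*(-191/2) = -11651/2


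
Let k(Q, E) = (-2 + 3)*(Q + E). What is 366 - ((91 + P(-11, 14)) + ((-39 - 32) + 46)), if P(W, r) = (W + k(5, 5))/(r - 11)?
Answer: 901/3 ≈ 300.33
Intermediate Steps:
k(Q, E) = E + Q (k(Q, E) = 1*(E + Q) = E + Q)
P(W, r) = (10 + W)/(-11 + r) (P(W, r) = (W + (5 + 5))/(r - 11) = (W + 10)/(-11 + r) = (10 + W)/(-11 + r))
366 - ((91 + P(-11, 14)) + ((-39 - 32) + 46)) = 366 - ((91 + (10 - 11)/(-11 + 14)) + ((-39 - 32) + 46)) = 366 - ((91 - 1/3) + (-71 + 46)) = 366 - ((91 + (⅓)*(-1)) - 25) = 366 - ((91 - ⅓) - 25) = 366 - (272/3 - 25) = 366 - 1*197/3 = 366 - 197/3 = 901/3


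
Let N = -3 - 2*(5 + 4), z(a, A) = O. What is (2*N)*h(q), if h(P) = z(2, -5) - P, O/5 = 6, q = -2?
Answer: -1344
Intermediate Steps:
O = 30 (O = 5*6 = 30)
z(a, A) = 30
h(P) = 30 - P
N = -21 (N = -3 - 2*9 = -3 - 18 = -21)
(2*N)*h(q) = (2*(-21))*(30 - 1*(-2)) = -42*(30 + 2) = -42*32 = -1344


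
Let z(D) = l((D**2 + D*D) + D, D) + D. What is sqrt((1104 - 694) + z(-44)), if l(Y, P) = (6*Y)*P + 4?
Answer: I*sqrt(1010222) ≈ 1005.1*I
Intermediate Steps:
l(Y, P) = 4 + 6*P*Y (l(Y, P) = 6*P*Y + 4 = 4 + 6*P*Y)
z(D) = 4 + D + 6*D*(D + 2*D**2) (z(D) = (4 + 6*D*((D**2 + D*D) + D)) + D = (4 + 6*D*((D**2 + D**2) + D)) + D = (4 + 6*D*(2*D**2 + D)) + D = (4 + 6*D*(D + 2*D**2)) + D = 4 + D + 6*D*(D + 2*D**2))
sqrt((1104 - 694) + z(-44)) = sqrt((1104 - 694) + (4 - 44 + (-44)**2*(6 + 12*(-44)))) = sqrt(410 + (4 - 44 + 1936*(6 - 528))) = sqrt(410 + (4 - 44 + 1936*(-522))) = sqrt(410 + (4 - 44 - 1010592)) = sqrt(410 - 1010632) = sqrt(-1010222) = I*sqrt(1010222)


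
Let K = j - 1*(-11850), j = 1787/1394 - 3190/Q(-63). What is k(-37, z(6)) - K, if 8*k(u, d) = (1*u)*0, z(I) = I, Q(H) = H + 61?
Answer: -18744117/1394 ≈ -13446.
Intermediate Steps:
Q(H) = 61 + H
k(u, d) = 0 (k(u, d) = ((1*u)*0)/8 = (u*0)/8 = (⅛)*0 = 0)
j = 2225217/1394 (j = 1787/1394 - 3190/(61 - 63) = 1787*(1/1394) - 3190/(-2) = 1787/1394 - 3190*(-½) = 1787/1394 + 1595 = 2225217/1394 ≈ 1596.3)
K = 18744117/1394 (K = 2225217/1394 - 1*(-11850) = 2225217/1394 + 11850 = 18744117/1394 ≈ 13446.)
k(-37, z(6)) - K = 0 - 1*18744117/1394 = 0 - 18744117/1394 = -18744117/1394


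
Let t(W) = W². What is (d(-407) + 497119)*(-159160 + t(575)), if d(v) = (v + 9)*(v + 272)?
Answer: 94451323785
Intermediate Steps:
d(v) = (9 + v)*(272 + v)
(d(-407) + 497119)*(-159160 + t(575)) = ((2448 + (-407)² + 281*(-407)) + 497119)*(-159160 + 575²) = ((2448 + 165649 - 114367) + 497119)*(-159160 + 330625) = (53730 + 497119)*171465 = 550849*171465 = 94451323785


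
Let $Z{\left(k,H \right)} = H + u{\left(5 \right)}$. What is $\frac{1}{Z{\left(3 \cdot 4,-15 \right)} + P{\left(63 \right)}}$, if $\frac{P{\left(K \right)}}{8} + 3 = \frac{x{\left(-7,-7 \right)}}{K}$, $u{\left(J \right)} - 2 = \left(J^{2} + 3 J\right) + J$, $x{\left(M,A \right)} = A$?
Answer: $\frac{9}{64} \approx 0.14063$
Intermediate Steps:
$u{\left(J \right)} = 2 + J^{2} + 4 J$ ($u{\left(J \right)} = 2 + \left(\left(J^{2} + 3 J\right) + J\right) = 2 + \left(J^{2} + 4 J\right) = 2 + J^{2} + 4 J$)
$Z{\left(k,H \right)} = 47 + H$ ($Z{\left(k,H \right)} = H + \left(2 + 5^{2} + 4 \cdot 5\right) = H + \left(2 + 25 + 20\right) = H + 47 = 47 + H$)
$P{\left(K \right)} = -24 - \frac{56}{K}$ ($P{\left(K \right)} = -24 + 8 \left(- \frac{7}{K}\right) = -24 - \frac{56}{K}$)
$\frac{1}{Z{\left(3 \cdot 4,-15 \right)} + P{\left(63 \right)}} = \frac{1}{\left(47 - 15\right) - \left(24 + \frac{56}{63}\right)} = \frac{1}{32 - \frac{224}{9}} = \frac{1}{\frac{64}{9}} = \frac{9}{64}$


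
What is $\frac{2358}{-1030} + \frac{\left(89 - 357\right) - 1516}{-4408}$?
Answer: $- \frac{534784}{283765} \approx -1.8846$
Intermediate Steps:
$\frac{2358}{-1030} + \frac{\left(89 - 357\right) - 1516}{-4408} = 2358 \left(- \frac{1}{1030}\right) + \left(-268 - 1516\right) \left(- \frac{1}{4408}\right) = - \frac{1179}{515} - - \frac{223}{551} = - \frac{1179}{515} + \frac{223}{551} = - \frac{534784}{283765}$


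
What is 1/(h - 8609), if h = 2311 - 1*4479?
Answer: -1/10777 ≈ -9.2790e-5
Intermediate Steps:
h = -2168 (h = 2311 - 4479 = -2168)
1/(h - 8609) = 1/(-2168 - 8609) = 1/(-10777) = -1/10777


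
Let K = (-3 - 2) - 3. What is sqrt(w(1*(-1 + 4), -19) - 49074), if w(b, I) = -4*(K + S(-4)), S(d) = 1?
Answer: I*sqrt(49046) ≈ 221.46*I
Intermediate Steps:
K = -8 (K = -5 - 3 = -8)
w(b, I) = 28 (w(b, I) = -4*(-8 + 1) = -4*(-7) = 28)
sqrt(w(1*(-1 + 4), -19) - 49074) = sqrt(28 - 49074) = sqrt(-49046) = I*sqrt(49046)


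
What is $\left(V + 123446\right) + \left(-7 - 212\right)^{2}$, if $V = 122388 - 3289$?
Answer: $290506$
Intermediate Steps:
$V = 119099$
$\left(V + 123446\right) + \left(-7 - 212\right)^{2} = \left(119099 + 123446\right) + \left(-7 - 212\right)^{2} = 242545 + \left(-219\right)^{2} = 242545 + 47961 = 290506$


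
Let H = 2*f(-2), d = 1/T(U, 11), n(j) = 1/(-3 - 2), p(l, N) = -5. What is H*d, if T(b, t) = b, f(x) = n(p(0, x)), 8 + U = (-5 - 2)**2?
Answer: -2/205 ≈ -0.0097561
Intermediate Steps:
U = 41 (U = -8 + (-5 - 2)**2 = -8 + (-7)**2 = -8 + 49 = 41)
n(j) = -1/5 (n(j) = 1/(-5) = -1/5)
f(x) = -1/5
d = 1/41 ≈ 0.024390
H = -2/5 (H = 2*(-1/5) = -2/5 ≈ -0.40000)
H*d = -2/5*1/41 = -2/205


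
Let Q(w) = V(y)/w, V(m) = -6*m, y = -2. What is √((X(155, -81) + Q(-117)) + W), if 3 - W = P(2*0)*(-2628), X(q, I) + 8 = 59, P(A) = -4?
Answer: I*√15906774/39 ≈ 102.26*I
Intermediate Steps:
Q(w) = 12/w (Q(w) = (-6*(-2))/w = 12/w)
X(q, I) = 51 (X(q, I) = -8 + 59 = 51)
W = -10509 (W = 3 - (-4)*(-2628) = 3 - 1*10512 = 3 - 10512 = -10509)
√((X(155, -81) + Q(-117)) + W) = √((51 + 12/(-117)) - 10509) = √((51 + 12*(-1/117)) - 10509) = √((51 - 4/39) - 10509) = √(1985/39 - 10509) = √(-407866/39) = I*√15906774/39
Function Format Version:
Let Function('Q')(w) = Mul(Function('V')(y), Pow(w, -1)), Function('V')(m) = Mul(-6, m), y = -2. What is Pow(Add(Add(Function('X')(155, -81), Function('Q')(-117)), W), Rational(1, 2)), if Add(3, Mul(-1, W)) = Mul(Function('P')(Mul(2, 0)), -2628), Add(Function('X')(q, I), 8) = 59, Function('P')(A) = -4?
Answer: Mul(Rational(1, 39), I, Pow(15906774, Rational(1, 2))) ≈ Mul(102.26, I)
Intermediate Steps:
Function('Q')(w) = Mul(12, Pow(w, -1)) (Function('Q')(w) = Mul(Mul(-6, -2), Pow(w, -1)) = Mul(12, Pow(w, -1)))
Function('X')(q, I) = 51 (Function('X')(q, I) = Add(-8, 59) = 51)
W = -10509 (W = Add(3, Mul(-1, Mul(-4, -2628))) = Add(3, Mul(-1, 10512)) = Add(3, -10512) = -10509)
Pow(Add(Add(Function('X')(155, -81), Function('Q')(-117)), W), Rational(1, 2)) = Pow(Add(Add(51, Mul(12, Pow(-117, -1))), -10509), Rational(1, 2)) = Pow(Add(Add(51, Mul(12, Rational(-1, 117))), -10509), Rational(1, 2)) = Pow(Add(Add(51, Rational(-4, 39)), -10509), Rational(1, 2)) = Pow(Add(Rational(1985, 39), -10509), Rational(1, 2)) = Pow(Rational(-407866, 39), Rational(1, 2)) = Mul(Rational(1, 39), I, Pow(15906774, Rational(1, 2)))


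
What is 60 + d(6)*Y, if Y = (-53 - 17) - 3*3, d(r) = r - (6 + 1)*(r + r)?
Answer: 6222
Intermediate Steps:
d(r) = -13*r (d(r) = r - 7*2*r = r - 14*r = -13*r)
Y = -79 (Y = -70 - 9 = -79)
60 + d(6)*Y = 60 - 13*6*(-79) = 60 - 78*(-79) = 60 + 6162 = 6222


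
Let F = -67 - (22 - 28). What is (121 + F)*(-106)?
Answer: -6360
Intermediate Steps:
F = -61 (F = -67 - 1*(-6) = -67 + 6 = -61)
(121 + F)*(-106) = (121 - 61)*(-106) = 60*(-106) = -6360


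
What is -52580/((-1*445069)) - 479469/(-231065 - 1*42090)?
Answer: 227759278261/121572822695 ≈ 1.8734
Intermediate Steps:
-52580/((-1*445069)) - 479469/(-231065 - 1*42090) = -52580/(-445069) - 479469/(-231065 - 42090) = -52580*(-1/445069) - 479469/(-273155) = 52580/445069 - 479469*(-1/273155) = 52580/445069 + 479469/273155 = 227759278261/121572822695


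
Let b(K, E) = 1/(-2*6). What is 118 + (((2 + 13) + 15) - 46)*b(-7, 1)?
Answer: 358/3 ≈ 119.33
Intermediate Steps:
b(K, E) = -1/12 (b(K, E) = 1/(-12) = -1/12)
118 + (((2 + 13) + 15) - 46)*b(-7, 1) = 118 + (((2 + 13) + 15) - 46)*(-1/12) = 118 + ((15 + 15) - 46)*(-1/12) = 118 + (30 - 46)*(-1/12) = 118 - 16*(-1/12) = 118 + 4/3 = 358/3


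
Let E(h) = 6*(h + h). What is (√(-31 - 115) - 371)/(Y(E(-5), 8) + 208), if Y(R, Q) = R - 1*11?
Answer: -371/137 + I*√146/137 ≈ -2.708 + 0.088197*I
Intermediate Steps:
E(h) = 12*h (E(h) = 6*(2*h) = 12*h)
Y(R, Q) = -11 + R (Y(R, Q) = R - 11 = -11 + R)
(√(-31 - 115) - 371)/(Y(E(-5), 8) + 208) = (√(-31 - 115) - 371)/((-11 + 12*(-5)) + 208) = (√(-146) - 371)/((-11 - 60) + 208) = (I*√146 - 371)/(-71 + 208) = (-371 + I*√146)/137 = (-371 + I*√146)*(1/137) = -371/137 + I*√146/137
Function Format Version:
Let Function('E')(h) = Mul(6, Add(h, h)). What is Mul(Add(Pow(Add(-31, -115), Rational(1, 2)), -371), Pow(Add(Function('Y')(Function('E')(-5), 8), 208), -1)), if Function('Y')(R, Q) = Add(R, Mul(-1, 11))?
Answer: Add(Rational(-371, 137), Mul(Rational(1, 137), I, Pow(146, Rational(1, 2)))) ≈ Add(-2.7080, Mul(0.088197, I))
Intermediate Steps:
Function('E')(h) = Mul(12, h) (Function('E')(h) = Mul(6, Mul(2, h)) = Mul(12, h))
Function('Y')(R, Q) = Add(-11, R) (Function('Y')(R, Q) = Add(R, -11) = Add(-11, R))
Mul(Add(Pow(Add(-31, -115), Rational(1, 2)), -371), Pow(Add(Function('Y')(Function('E')(-5), 8), 208), -1)) = Mul(Add(Pow(Add(-31, -115), Rational(1, 2)), -371), Pow(Add(Add(-11, Mul(12, -5)), 208), -1)) = Mul(Add(Pow(-146, Rational(1, 2)), -371), Pow(Add(Add(-11, -60), 208), -1)) = Mul(Add(Mul(I, Pow(146, Rational(1, 2))), -371), Pow(Add(-71, 208), -1)) = Mul(Add(-371, Mul(I, Pow(146, Rational(1, 2)))), Pow(137, -1)) = Mul(Add(-371, Mul(I, Pow(146, Rational(1, 2)))), Rational(1, 137)) = Add(Rational(-371, 137), Mul(Rational(1, 137), I, Pow(146, Rational(1, 2))))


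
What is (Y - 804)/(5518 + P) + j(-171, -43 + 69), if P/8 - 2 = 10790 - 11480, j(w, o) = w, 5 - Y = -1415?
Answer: -127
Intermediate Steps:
Y = 1420 (Y = 5 - 1*(-1415) = 5 + 1415 = 1420)
P = -5504 (P = 16 + 8*(10790 - 11480) = 16 + 8*(-690) = 16 - 5520 = -5504)
(Y - 804)/(5518 + P) + j(-171, -43 + 69) = (1420 - 804)/(5518 - 5504) - 171 = 616/14 - 171 = 616*(1/14) - 171 = 44 - 171 = -127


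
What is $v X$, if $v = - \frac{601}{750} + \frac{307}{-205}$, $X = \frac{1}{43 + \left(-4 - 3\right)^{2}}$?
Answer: $- \frac{70691}{2829000} \approx -0.024988$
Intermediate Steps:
$X = \frac{1}{92}$ ($X = \frac{1}{43 + \left(-4 - 3\right)^{2}} = \frac{1}{43 + \left(-7\right)^{2}} = \frac{1}{43 + 49} = \frac{1}{92} \approx 0.01087$)
$v = - \frac{70691}{30750}$ ($v = \left(-601\right) \frac{1}{750} + 307 \left(- \frac{1}{205}\right) = - \frac{601}{750} - \frac{307}{205} = - \frac{70691}{30750} \approx -2.2989$)
$v X = \left(- \frac{70691}{30750}\right) \frac{1}{92} = - \frac{70691}{2829000}$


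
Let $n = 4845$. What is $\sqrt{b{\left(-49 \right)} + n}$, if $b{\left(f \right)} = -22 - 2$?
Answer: $\sqrt{4821} \approx 69.433$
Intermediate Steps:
$b{\left(f \right)} = -24$ ($b{\left(f \right)} = -22 - 2 = -24$)
$\sqrt{b{\left(-49 \right)} + n} = \sqrt{-24 + 4845} = \sqrt{4821}$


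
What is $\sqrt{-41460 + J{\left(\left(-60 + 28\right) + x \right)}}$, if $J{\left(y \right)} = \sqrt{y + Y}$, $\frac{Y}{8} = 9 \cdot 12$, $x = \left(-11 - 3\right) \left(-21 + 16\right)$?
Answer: $\sqrt{-41460 + \sqrt{902}} \approx 203.54 i$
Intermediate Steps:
$x = 70$ ($x = \left(-14\right) \left(-5\right) = 70$)
$Y = 864$ ($Y = 8 \cdot 9 \cdot 12 = 8 \cdot 108 = 864$)
$J{\left(y \right)} = \sqrt{864 + y}$ ($J{\left(y \right)} = \sqrt{y + 864} = \sqrt{864 + y}$)
$\sqrt{-41460 + J{\left(\left(-60 + 28\right) + x \right)}} = \sqrt{-41460 + \sqrt{864 + \left(\left(-60 + 28\right) + 70\right)}} = \sqrt{-41460 + \sqrt{864 + \left(-32 + 70\right)}} = \sqrt{-41460 + \sqrt{864 + 38}} = \sqrt{-41460 + \sqrt{902}}$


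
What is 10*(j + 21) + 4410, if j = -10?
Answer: 4520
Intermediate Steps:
10*(j + 21) + 4410 = 10*(-10 + 21) + 4410 = 10*11 + 4410 = 110 + 4410 = 4520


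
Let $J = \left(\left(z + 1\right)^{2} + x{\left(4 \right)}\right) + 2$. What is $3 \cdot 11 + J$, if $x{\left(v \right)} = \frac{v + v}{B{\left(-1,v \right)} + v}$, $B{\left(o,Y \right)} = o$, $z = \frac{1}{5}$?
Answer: $\frac{2933}{75} \approx 39.107$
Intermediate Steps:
$z = \frac{1}{5} \approx 0.2$
$x{\left(v \right)} = \frac{2 v}{-1 + v}$ ($x{\left(v \right)} = \frac{v + v}{-1 + v} = \frac{2 v}{-1 + v}$)
$J = \frac{458}{75}$ ($J = \left(\left(\frac{1}{5} + 1\right)^{2} + 2 \cdot 4 \frac{1}{-1 + 4}\right) + 2 = \left(\left(\frac{6}{5}\right)^{2} + 2 \cdot 4 \cdot \frac{1}{3}\right) + 2 = \left(\frac{36}{25} + 2 \cdot 4 \cdot \frac{1}{3}\right) + 2 = \left(\frac{36}{25} + \frac{8}{3}\right) + 2 = \frac{308}{75} + 2 = \frac{458}{75} \approx 6.1067$)
$3 \cdot 11 + J = 3 \cdot 11 + \frac{458}{75} = 33 + \frac{458}{75} = \frac{2933}{75}$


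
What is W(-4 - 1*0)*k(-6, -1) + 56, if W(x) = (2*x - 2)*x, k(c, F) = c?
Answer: -184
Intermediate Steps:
W(x) = x*(-2 + 2*x) (W(x) = (-2 + 2*x)*x = x*(-2 + 2*x))
W(-4 - 1*0)*k(-6, -1) + 56 = (2*(-4 - 1*0)*(-1 + (-4 - 1*0)))*(-6) + 56 = (2*(-4 + 0)*(-1 + (-4 + 0)))*(-6) + 56 = (2*(-4)*(-1 - 4))*(-6) + 56 = (2*(-4)*(-5))*(-6) + 56 = 40*(-6) + 56 = -240 + 56 = -184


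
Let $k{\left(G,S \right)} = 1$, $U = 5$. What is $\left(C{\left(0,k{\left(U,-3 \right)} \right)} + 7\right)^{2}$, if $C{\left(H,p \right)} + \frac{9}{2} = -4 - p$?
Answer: $\frac{25}{4} \approx 6.25$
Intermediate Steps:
$C{\left(H,p \right)} = - \frac{17}{2} - p$ ($C{\left(H,p \right)} = - \frac{9}{2} - \left(4 + p\right) = - \frac{17}{2} - p$)
$\left(C{\left(0,k{\left(U,-3 \right)} \right)} + 7\right)^{2} = \left(\left(- \frac{17}{2} - 1\right) + 7\right)^{2} = \left(- \frac{19}{2} + 7\right)^{2} = \left(- \frac{5}{2}\right)^{2} = \frac{25}{4}$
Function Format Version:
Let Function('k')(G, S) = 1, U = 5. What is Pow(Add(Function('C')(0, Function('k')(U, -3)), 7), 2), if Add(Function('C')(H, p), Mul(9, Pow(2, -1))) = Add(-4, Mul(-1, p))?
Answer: Rational(25, 4) ≈ 6.2500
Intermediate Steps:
Function('C')(H, p) = Add(Rational(-17, 2), Mul(-1, p)) (Function('C')(H, p) = Add(Rational(-9, 2), Add(-4, Mul(-1, p))) = Add(Rational(-17, 2), Mul(-1, p)))
Pow(Add(Function('C')(0, Function('k')(U, -3)), 7), 2) = Pow(Add(Add(Rational(-17, 2), Mul(-1, 1)), 7), 2) = Pow(Add(Add(Rational(-17, 2), -1), 7), 2) = Pow(Add(Rational(-19, 2), 7), 2) = Pow(Rational(-5, 2), 2) = Rational(25, 4)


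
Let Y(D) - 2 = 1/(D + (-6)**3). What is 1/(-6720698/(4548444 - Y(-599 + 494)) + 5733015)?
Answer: 1460049883/8370485722643187 ≈ 1.7443e-7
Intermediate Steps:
Y(D) = 2 + 1/(-216 + D) (Y(D) = 2 + 1/(D + (-6)**3) = 2 + 1/(D - 216) = 2 + 1/(-216 + D))
1/(-6720698/(4548444 - Y(-599 + 494)) + 5733015) = 1/(-6720698/(4548444 - (-431 + 2*(-599 + 494))/(-216 + (-599 + 494))) + 5733015) = 1/(-6720698/(4548444 - (-431 + 2*(-105))/(-216 - 105)) + 5733015) = 1/(-6720698/(4548444 - (-431 - 210)/(-321)) + 5733015) = 1/(-6720698/(4548444 - (-1)*(-641)/321) + 5733015) = 1/(-6720698/(4548444 - 1*641/321) + 5733015) = 1/(-6720698/(4548444 - 641/321) + 5733015) = 1/(-6720698/1460049883/321 + 5733015) = 1/(-6720698*321/1460049883 + 5733015) = 1/(-2157344058/1460049883 + 5733015) = 1/(8370485722643187/1460049883) = 1460049883/8370485722643187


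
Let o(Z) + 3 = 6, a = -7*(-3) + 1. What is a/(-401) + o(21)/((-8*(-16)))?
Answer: -1613/51328 ≈ -0.031425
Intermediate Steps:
a = 22 (a = 21 + 1 = 22)
o(Z) = 3 (o(Z) = -3 + 6 = 3)
a/(-401) + o(21)/((-8*(-16))) = 22/(-401) + 3/((-8*(-16))) = 22*(-1/401) + 3/128 = -22/401 + 3*(1/128) = -22/401 + 3/128 = -1613/51328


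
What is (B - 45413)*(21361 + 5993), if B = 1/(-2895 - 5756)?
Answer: -10746507551856/8651 ≈ -1.2422e+9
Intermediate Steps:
B = -1/8651 (B = 1/(-8651) = -1/8651 ≈ -0.00011559)
(B - 45413)*(21361 + 5993) = (-1/8651 - 45413)*(21361 + 5993) = -392867864/8651*27354 = -10746507551856/8651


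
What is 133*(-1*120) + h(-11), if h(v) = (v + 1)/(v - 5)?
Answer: -127675/8 ≈ -15959.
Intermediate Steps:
h(v) = (1 + v)/(-5 + v)
133*(-1*120) + h(-11) = 133*(-1*120) + (1 - 11)/(-5 - 11) = 133*(-120) - 10/(-16) = -15960 - 1/16*(-10) = -15960 + 5/8 = -127675/8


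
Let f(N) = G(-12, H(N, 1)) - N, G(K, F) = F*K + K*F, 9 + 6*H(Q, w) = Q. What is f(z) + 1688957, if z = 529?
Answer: 1686348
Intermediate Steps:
H(Q, w) = -3/2 + Q/6
G(K, F) = 2*F*K (G(K, F) = F*K + F*K = 2*F*K)
f(N) = 36 - 5*N (f(N) = 2*(-3/2 + N/6)*(-12) - N = (36 - 4*N) - N = 36 - 5*N)
f(z) + 1688957 = (36 - 5*529) + 1688957 = (36 - 2645) + 1688957 = -2609 + 1688957 = 1686348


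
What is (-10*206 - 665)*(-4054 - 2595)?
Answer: 18118525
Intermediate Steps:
(-10*206 - 665)*(-4054 - 2595) = (-2060 - 665)*(-6649) = -2725*(-6649) = 18118525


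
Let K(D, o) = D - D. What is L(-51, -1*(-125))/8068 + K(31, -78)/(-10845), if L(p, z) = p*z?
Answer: -6375/8068 ≈ -0.79016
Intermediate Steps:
K(D, o) = 0
L(-51, -1*(-125))/8068 + K(31, -78)/(-10845) = -(-51)*(-125)/8068 + 0/(-10845) = -51*125*(1/8068) + 0*(-1/10845) = -6375*1/8068 + 0 = -6375/8068 + 0 = -6375/8068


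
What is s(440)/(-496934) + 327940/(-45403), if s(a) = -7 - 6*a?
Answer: -162844354219/22562294402 ≈ -7.2175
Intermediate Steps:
s(440)/(-496934) + 327940/(-45403) = (-7 - 6*440)/(-496934) + 327940/(-45403) = (-7 - 2640)*(-1/496934) + 327940*(-1/45403) = -2647*(-1/496934) - 327940/45403 = 2647/496934 - 327940/45403 = -162844354219/22562294402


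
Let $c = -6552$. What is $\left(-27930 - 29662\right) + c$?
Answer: $-64144$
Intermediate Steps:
$\left(-27930 - 29662\right) + c = \left(-27930 - 29662\right) - 6552 = -57592 - 6552 = -64144$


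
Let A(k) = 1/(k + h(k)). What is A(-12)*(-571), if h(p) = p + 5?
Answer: 571/19 ≈ 30.053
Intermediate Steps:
h(p) = 5 + p
A(k) = 1/(5 + 2*k) (A(k) = 1/(k + (5 + k)) = 1/(5 + 2*k))
A(-12)*(-571) = -571/(5 + 2*(-12)) = -571/(5 - 24) = -571/(-19) = -1/19*(-571) = 571/19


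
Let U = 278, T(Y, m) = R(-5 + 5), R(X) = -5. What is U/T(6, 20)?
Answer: -278/5 ≈ -55.600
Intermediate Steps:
T(Y, m) = -5
U/T(6, 20) = 278/(-5) = 278*(-⅕) = -278/5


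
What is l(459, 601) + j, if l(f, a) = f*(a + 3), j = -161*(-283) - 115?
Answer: 322684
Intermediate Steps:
j = 45448 (j = 45563 - 115 = 45448)
l(f, a) = f*(3 + a)
l(459, 601) + j = 459*(3 + 601) + 45448 = 459*604 + 45448 = 277236 + 45448 = 322684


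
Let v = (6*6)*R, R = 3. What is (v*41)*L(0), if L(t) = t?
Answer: 0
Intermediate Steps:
v = 108 (v = (6*6)*3 = 36*3 = 108)
(v*41)*L(0) = (108*41)*0 = 4428*0 = 0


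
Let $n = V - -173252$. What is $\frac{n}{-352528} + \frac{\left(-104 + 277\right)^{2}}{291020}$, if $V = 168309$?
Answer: $- \frac{2019324357}{2331652240} \approx -0.86605$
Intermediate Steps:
$n = 341561$ ($n = 168309 - -173252 = 168309 + 173252 = 341561$)
$\frac{n}{-352528} + \frac{\left(-104 + 277\right)^{2}}{291020} = \frac{341561}{-352528} + \frac{\left(-104 + 277\right)^{2}}{291020} = 341561 \left(- \frac{1}{352528}\right) + 173^{2} \cdot \frac{1}{291020} = - \frac{31051}{32048} + 29929 \cdot \frac{1}{291020} = - \frac{31051}{32048} + \frac{29929}{291020} = - \frac{2019324357}{2331652240}$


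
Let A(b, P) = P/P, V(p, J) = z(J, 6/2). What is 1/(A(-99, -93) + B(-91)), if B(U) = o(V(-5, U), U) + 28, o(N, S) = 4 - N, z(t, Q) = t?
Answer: 1/124 ≈ 0.0080645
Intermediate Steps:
V(p, J) = J
A(b, P) = 1
B(U) = 32 - U (B(U) = (4 - U) + 28 = 32 - U)
1/(A(-99, -93) + B(-91)) = 1/(1 + (32 - 1*(-91))) = 1/(1 + (32 + 91)) = 1/(1 + 123) = 1/124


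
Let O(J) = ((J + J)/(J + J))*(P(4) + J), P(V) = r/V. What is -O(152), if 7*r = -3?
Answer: -4253/28 ≈ -151.89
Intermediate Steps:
r = -3/7 (r = (1/7)*(-3) = -3/7 ≈ -0.42857)
P(V) = -3/(7*V)
O(J) = -3/28 + J (O(J) = ((J + J)/(J + J))*(-3/7/4 + J) = ((2*J)/((2*J)))*(-3/7*1/4 + J) = ((2*J)*(1/(2*J)))*(-3/28 + J) = 1*(-3/28 + J) = -3/28 + J)
-O(152) = -(-3/28 + 152) = -1*4253/28 = -4253/28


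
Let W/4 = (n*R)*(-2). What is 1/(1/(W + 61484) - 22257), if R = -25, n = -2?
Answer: -61084/1359546587 ≈ -4.4930e-5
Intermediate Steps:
W = -400 (W = 4*(-2*(-25)*(-2)) = 4*(50*(-2)) = 4*(-100) = -400)
1/(1/(W + 61484) - 22257) = 1/(1/(-400 + 61484) - 22257) = 1/(1/61084 - 22257) = 1/(-1359546587/61084) = -61084/1359546587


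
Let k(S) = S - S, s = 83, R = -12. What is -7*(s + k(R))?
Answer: -581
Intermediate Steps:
k(S) = 0
-7*(s + k(R)) = -7*(83 + 0) = -7*83 = -581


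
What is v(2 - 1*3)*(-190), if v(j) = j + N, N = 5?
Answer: -760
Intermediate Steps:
v(j) = 5 + j (v(j) = j + 5 = 5 + j)
v(2 - 1*3)*(-190) = (5 + (2 - 1*3))*(-190) = (5 + (2 - 3))*(-190) = (5 - 1)*(-190) = 4*(-190) = -760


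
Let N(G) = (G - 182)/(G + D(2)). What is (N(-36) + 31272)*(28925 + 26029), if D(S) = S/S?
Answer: 60160232052/35 ≈ 1.7189e+9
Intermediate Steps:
D(S) = 1
N(G) = (-182 + G)/(1 + G) (N(G) = (G - 182)/(G + 1) = (-182 + G)/(1 + G))
(N(-36) + 31272)*(28925 + 26029) = ((-182 - 36)/(1 - 36) + 31272)*(28925 + 26029) = (-218/(-35) + 31272)*54954 = (-1/35*(-218) + 31272)*54954 = (218/35 + 31272)*54954 = (1094738/35)*54954 = 60160232052/35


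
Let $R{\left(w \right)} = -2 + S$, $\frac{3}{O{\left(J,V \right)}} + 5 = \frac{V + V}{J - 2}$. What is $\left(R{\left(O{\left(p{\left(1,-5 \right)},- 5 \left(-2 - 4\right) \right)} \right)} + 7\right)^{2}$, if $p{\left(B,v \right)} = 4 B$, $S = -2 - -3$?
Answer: $36$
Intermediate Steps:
$S = 1$ ($S = -2 + 3 = 1$)
$O{\left(J,V \right)} = \frac{3}{-5 + \frac{2 V}{-2 + J}}$ ($O{\left(J,V \right)} = \frac{3}{-5 + \frac{V + V}{J - 2}} = \frac{3}{-5 + \frac{2 V}{-2 + J}}$)
$R{\left(w \right)} = -1$ ($R{\left(w \right)} = -2 + 1 = -1$)
$\left(R{\left(O{\left(p{\left(1,-5 \right)},- 5 \left(-2 - 4\right) \right)} \right)} + 7\right)^{2} = \left(-1 + 7\right)^{2} = 6^{2} = 36$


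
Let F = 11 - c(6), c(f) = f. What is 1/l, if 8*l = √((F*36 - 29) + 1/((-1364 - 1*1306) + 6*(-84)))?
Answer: 184*√2875638/479273 ≈ 0.65103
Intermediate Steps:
F = 5 (F = 11 - 1*6 = 11 - 6 = 5)
l = √2875638/1104 (l = √((5*36 - 29) + 1/((-1364 - 1*1306) + 6*(-84)))/8 = √((180 - 29) + 1/((-1364 - 1306) - 504))/8 = √(151 + 1/(-2670 - 504))/8 = √(151 + 1/(-3174))/8 = √(151 - 1/3174)/8 = √(479273/3174)/8 = (√2875638/138)/8 = √2875638/1104 ≈ 1.5360)
1/l = 1/(√2875638/1104) = 184*√2875638/479273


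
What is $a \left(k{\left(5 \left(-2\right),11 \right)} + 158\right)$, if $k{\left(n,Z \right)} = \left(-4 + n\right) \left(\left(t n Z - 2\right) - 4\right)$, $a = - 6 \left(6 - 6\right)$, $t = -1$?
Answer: $0$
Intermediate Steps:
$a = 0$ ($a = \left(-6\right) 0 = 0$)
$k{\left(n,Z \right)} = \left(-6 - Z n\right) \left(-4 + n\right)$ ($k{\left(n,Z \right)} = \left(-4 + n\right) \left(\left(- n Z - 2\right) - 4\right) = \left(-4 + n\right) \left(\left(- Z n - 2\right) - 4\right) = \left(-4 + n\right) \left(\left(-2 - Z n\right) - 4\right) = \left(-4 + n\right) \left(-6 - Z n\right) = \left(-6 - Z n\right) \left(-4 + n\right)$)
$a \left(k{\left(5 \left(-2\right),11 \right)} + 158\right) = 0 \left(\left(24 - 6 \cdot 5 \left(-2\right) - 11 \left(5 \left(-2\right)\right)^{2} + 4 \cdot 11 \cdot 5 \left(-2\right)\right) + 158\right) = 0 \left(\left(24 - -60 - 11 \left(-10\right)^{2} + 4 \cdot 11 \left(-10\right)\right) + 158\right) = 0 \left(\left(24 + 60 - 11 \cdot 100 - 440\right) + 158\right) = 0 \left(\left(24 + 60 - 1100 - 440\right) + 158\right) = 0 \left(-1456 + 158\right) = 0 \left(-1298\right) = 0$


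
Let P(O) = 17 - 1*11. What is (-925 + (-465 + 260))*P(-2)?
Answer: -6780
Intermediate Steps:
P(O) = 6 (P(O) = 17 - 11 = 6)
(-925 + (-465 + 260))*P(-2) = (-925 + (-465 + 260))*6 = (-925 - 205)*6 = -1130*6 = -6780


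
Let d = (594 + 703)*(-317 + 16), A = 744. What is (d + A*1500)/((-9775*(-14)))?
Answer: 725603/136850 ≈ 5.3022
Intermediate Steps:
d = -390397 (d = 1297*(-301) = -390397)
(d + A*1500)/((-9775*(-14))) = (-390397 + 744*1500)/((-9775*(-14))) = (-390397 + 1116000)/136850 = 725603*(1/136850) = 725603/136850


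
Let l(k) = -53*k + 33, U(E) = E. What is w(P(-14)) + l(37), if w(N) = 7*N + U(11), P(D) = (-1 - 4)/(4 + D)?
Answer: -3827/2 ≈ -1913.5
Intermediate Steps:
P(D) = -5/(4 + D)
w(N) = 11 + 7*N (w(N) = 7*N + 11 = 11 + 7*N)
l(k) = 33 - 53*k
w(P(-14)) + l(37) = (11 + 7*(-5/(4 - 14))) + (33 - 53*37) = (11 + 7*(-5/(-10))) + (33 - 1961) = (11 + 7*(-5*(-⅒))) - 1928 = (11 + 7*(½)) - 1928 = (11 + 7/2) - 1928 = 29/2 - 1928 = -3827/2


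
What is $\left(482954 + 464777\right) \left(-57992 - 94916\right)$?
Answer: $-144915651748$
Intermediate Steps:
$\left(482954 + 464777\right) \left(-57992 - 94916\right) = 947731 \left(-152908\right) = -144915651748$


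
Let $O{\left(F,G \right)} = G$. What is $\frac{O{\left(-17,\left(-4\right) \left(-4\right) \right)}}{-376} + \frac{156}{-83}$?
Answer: $- \frac{7498}{3901} \approx -1.9221$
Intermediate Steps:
$\frac{O{\left(-17,\left(-4\right) \left(-4\right) \right)}}{-376} + \frac{156}{-83} = \frac{\left(-4\right) \left(-4\right)}{-376} + \frac{156}{-83} = 16 \left(- \frac{1}{376}\right) + 156 \left(- \frac{1}{83}\right) = - \frac{2}{47} - \frac{156}{83} = - \frac{7498}{3901}$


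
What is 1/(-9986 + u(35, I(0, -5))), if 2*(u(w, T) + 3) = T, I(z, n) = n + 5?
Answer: -1/9989 ≈ -0.00010011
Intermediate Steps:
I(z, n) = 5 + n
u(w, T) = -3 + T/2
1/(-9986 + u(35, I(0, -5))) = 1/(-9986 + (-3 + (5 - 5)/2)) = 1/(-9986 + (-3 + (½)*0)) = 1/(-9986 + (-3 + 0)) = 1/(-9986 - 3) = 1/(-9989) = -1/9989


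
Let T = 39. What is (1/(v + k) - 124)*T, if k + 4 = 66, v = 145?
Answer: -333671/69 ≈ -4835.8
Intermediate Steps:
k = 62 (k = -4 + 66 = 62)
(1/(v + k) - 124)*T = (1/(145 + 62) - 124)*39 = (1/207 - 124)*39 = -25667/207*39 = -333671/69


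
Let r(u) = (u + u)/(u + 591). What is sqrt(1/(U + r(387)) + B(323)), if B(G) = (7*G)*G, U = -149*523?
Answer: sqrt(29456788427206650029)/6350986 ≈ 854.58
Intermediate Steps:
U = -77927
r(u) = 2*u/(591 + u) (r(u) = (2*u)/(591 + u) = 2*u/(591 + u))
B(G) = 7*G**2
sqrt(1/(U + r(387)) + B(323)) = sqrt(1/(-77927 + 2*387/(591 + 387)) + 7*323**2) = sqrt(1/(-77927 + 2*387/978) + 7*104329) = sqrt(1/(-77927 + 2*387*(1/978)) + 730303) = sqrt(1/(-77927 + 129/163) + 730303) = sqrt(1/(-12701972/163) + 730303) = sqrt(-163/12701972 + 730303) = sqrt(9276288257353/12701972) = sqrt(29456788427206650029)/6350986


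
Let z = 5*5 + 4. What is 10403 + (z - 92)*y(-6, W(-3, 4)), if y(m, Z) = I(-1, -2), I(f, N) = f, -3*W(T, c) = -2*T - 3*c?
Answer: 10466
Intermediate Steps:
W(T, c) = c + 2*T/3 (W(T, c) = -(-2*T - 3*c)/3 = -(-3*c - 2*T)/3 = c + 2*T/3)
z = 29 (z = 25 + 4 = 29)
y(m, Z) = -1
10403 + (z - 92)*y(-6, W(-3, 4)) = 10403 + (29 - 92)*(-1) = 10403 - 63*(-1) = 10403 + 63 = 10466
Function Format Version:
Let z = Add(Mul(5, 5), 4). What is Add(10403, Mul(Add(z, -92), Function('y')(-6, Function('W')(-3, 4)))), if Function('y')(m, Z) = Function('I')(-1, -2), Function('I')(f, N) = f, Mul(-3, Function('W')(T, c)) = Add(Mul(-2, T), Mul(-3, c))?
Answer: 10466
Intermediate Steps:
Function('W')(T, c) = Add(c, Mul(Rational(2, 3), T)) (Function('W')(T, c) = Mul(Rational(-1, 3), Add(Mul(-2, T), Mul(-3, c))) = Mul(Rational(-1, 3), Add(Mul(-3, c), Mul(-2, T))) = Add(c, Mul(Rational(2, 3), T)))
z = 29 (z = Add(25, 4) = 29)
Function('y')(m, Z) = -1
Add(10403, Mul(Add(z, -92), Function('y')(-6, Function('W')(-3, 4)))) = Add(10403, Mul(Add(29, -92), -1)) = Add(10403, Mul(-63, -1)) = Add(10403, 63) = 10466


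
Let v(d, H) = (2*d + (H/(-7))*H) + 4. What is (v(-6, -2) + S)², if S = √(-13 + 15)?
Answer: 3698/49 - 120*√2/7 ≈ 51.226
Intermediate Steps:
v(d, H) = 4 + 2*d - H²/7 (v(d, H) = (2*d + (H*(-⅐))*H) + 4 = (2*d + (-H/7)*H) + 4 = (2*d - H²/7) + 4 = 4 + 2*d - H²/7)
S = √2 ≈ 1.4142
(v(-6, -2) + S)² = ((4 + 2*(-6) - ⅐*(-2)²) + √2)² = ((4 - 12 - ⅐*4) + √2)² = ((4 - 12 - 4/7) + √2)² = (-60/7 + √2)²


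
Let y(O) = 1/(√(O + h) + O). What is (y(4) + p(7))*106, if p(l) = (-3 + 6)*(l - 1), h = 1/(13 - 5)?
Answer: 184652/95 - 212*√66/95 ≈ 1925.6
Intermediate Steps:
h = ⅛ (h = 1/8 = ⅛ ≈ 0.12500)
p(l) = -3 + 3*l (p(l) = 3*(-1 + l) = -3 + 3*l)
y(O) = 1/(O + √(⅛ + O)) (y(O) = 1/(√(O + ⅛) + O) = 1/(√(⅛ + O) + O) = 1/(O + √(⅛ + O)))
(y(4) + p(7))*106 = (4/(4*4 + √2*√(1 + 8*4)) + (-3 + 3*7))*106 = (4/(16 + √2*√(1 + 32)) + (-3 + 21))*106 = (4/(16 + √2*√33) + 18)*106 = (4/(16 + √66) + 18)*106 = (18 + 4/(16 + √66))*106 = 1908 + 424/(16 + √66)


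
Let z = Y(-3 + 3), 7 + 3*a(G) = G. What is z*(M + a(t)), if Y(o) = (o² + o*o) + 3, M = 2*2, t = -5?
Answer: 0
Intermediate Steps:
M = 4
a(G) = -7/3 + G/3
Y(o) = 3 + 2*o² (Y(o) = (o² + o²) + 3 = 2*o² + 3 = 3 + 2*o²)
z = 3 (z = 3 + 2*(-3 + 3)² = 3 + 2*0² = 3 + 2*0 = 3 + 0 = 3)
z*(M + a(t)) = 3*(4 + (-7/3 + (⅓)*(-5))) = 3*(4 + (-7/3 - 5/3)) = 3*(4 - 4) = 3*0 = 0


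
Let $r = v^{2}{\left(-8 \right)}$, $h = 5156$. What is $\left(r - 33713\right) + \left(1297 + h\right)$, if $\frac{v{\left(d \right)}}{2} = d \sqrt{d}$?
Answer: $-29308$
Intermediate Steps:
$v{\left(d \right)} = 2 d^{\frac{3}{2}}$ ($v{\left(d \right)} = 2 d \sqrt{d} = 2 d^{\frac{3}{2}}$)
$r = -2048$ ($r = \left(2 \left(-8\right)^{\frac{3}{2}}\right)^{2} = \left(2 \left(- 16 i \sqrt{2}\right)\right)^{2} = \left(- 32 i \sqrt{2}\right)^{2} = -2048$)
$\left(r - 33713\right) + \left(1297 + h\right) = \left(-2048 - 33713\right) + \left(1297 + 5156\right) = -35761 + 6453 = -29308$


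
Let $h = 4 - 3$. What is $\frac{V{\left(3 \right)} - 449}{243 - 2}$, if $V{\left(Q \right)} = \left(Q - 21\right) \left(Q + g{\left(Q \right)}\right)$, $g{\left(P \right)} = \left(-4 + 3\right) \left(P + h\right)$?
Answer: $- \frac{431}{241} \approx -1.7884$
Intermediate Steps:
$h = 1$
$g{\left(P \right)} = -1 - P$ ($g{\left(P \right)} = \left(-4 + 3\right) \left(P + 1\right) = - (1 + P) = -1 - P$)
$V{\left(Q \right)} = 21 - Q$ ($V{\left(Q \right)} = \left(Q - 21\right) \left(Q - \left(1 + Q\right)\right) = \left(-21 + Q\right) \left(-1\right) = 21 - Q$)
$\frac{V{\left(3 \right)} - 449}{243 - 2} = \frac{\left(21 - 3\right) - 449}{243 - 2} = \frac{\left(21 - 3\right) - 449}{241} = \left(18 - 449\right) \frac{1}{241} = \left(-431\right) \frac{1}{241} = - \frac{431}{241}$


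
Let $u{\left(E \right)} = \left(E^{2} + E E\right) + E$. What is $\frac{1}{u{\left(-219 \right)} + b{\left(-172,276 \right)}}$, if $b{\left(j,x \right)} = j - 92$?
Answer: $\frac{1}{95439} \approx 1.0478 \cdot 10^{-5}$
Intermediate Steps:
$u{\left(E \right)} = E + 2 E^{2}$ ($u{\left(E \right)} = \left(E^{2} + E^{2}\right) + E = 2 E^{2} + E = E + 2 E^{2}$)
$b{\left(j,x \right)} = -92 + j$
$\frac{1}{u{\left(-219 \right)} + b{\left(-172,276 \right)}} = \frac{1}{- 219 \left(1 + 2 \left(-219\right)\right) - 264} = \frac{1}{- 219 \left(1 - 438\right) - 264} = \frac{1}{\left(-219\right) \left(-437\right) - 264} = \frac{1}{95703 - 264} = \frac{1}{95439}$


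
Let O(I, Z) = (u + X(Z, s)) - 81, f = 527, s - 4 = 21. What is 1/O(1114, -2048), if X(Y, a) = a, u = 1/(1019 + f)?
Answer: -1546/86575 ≈ -0.017857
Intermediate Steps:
s = 25 (s = 4 + 21 = 25)
u = 1/1546 (u = 1/(1019 + 527) = 1/1546 ≈ 0.00064683)
O(I, Z) = -86575/1546 (O(I, Z) = (1/1546 + 25) - 81 = 38651/1546 - 81 = -86575/1546)
1/O(1114, -2048) = 1/(-86575/1546) = -1546/86575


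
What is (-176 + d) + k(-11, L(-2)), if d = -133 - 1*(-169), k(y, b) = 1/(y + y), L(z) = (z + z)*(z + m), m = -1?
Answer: -3081/22 ≈ -140.05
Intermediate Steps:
L(z) = 2*z*(-1 + z) (L(z) = (z + z)*(z - 1) = (2*z)*(-1 + z) = 2*z*(-1 + z))
k(y, b) = 1/(2*y)
d = 36 (d = -133 + 169 = 36)
(-176 + d) + k(-11, L(-2)) = (-176 + 36) + (½)/(-11) = -140 + (½)*(-1/11) = -140 - 1/22 = -3081/22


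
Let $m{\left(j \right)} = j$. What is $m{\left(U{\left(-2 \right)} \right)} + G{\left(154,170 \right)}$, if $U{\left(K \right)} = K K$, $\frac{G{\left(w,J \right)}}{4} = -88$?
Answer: $-348$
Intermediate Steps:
$G{\left(w,J \right)} = -352$ ($G{\left(w,J \right)} = 4 \left(-88\right) = -352$)
$U{\left(K \right)} = K^{2}$
$m{\left(U{\left(-2 \right)} \right)} + G{\left(154,170 \right)} = \left(-2\right)^{2} - 352 = 4 - 352 = -348$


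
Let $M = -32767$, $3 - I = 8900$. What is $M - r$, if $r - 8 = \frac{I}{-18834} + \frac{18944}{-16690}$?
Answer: $- \frac{5151133750567}{157169730} \approx -32774.0$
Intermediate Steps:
$I = -8897$ ($I = 3 - 8900 = -8897$)
$r = \frac{1153207657}{157169730}$ ($r = 8 + \left(- \frac{8897}{-18834} + \frac{18944}{-16690}\right) = 8 + \left(\left(-8897\right) \left(- \frac{1}{18834}\right) + 18944 \left(- \frac{1}{16690}\right)\right) = 8 + \left(\frac{8897}{18834} - \frac{9472}{8345}\right) = 8 - \frac{104150183}{157169730} = \frac{1153207657}{157169730} \approx 7.3373$)
$M - r = -32767 - \frac{1153207657}{157169730} = - \frac{5151133750567}{157169730}$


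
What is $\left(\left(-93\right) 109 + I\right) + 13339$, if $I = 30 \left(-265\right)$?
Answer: $-4748$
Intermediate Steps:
$I = -7950$
$\left(\left(-93\right) 109 + I\right) + 13339 = \left(\left(-93\right) 109 - 7950\right) + 13339 = \left(-10137 - 7950\right) + 13339 = -18087 + 13339 = -4748$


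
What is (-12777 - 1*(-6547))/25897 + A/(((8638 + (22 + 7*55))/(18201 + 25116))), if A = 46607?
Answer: 5809195597277/26026485 ≈ 2.2320e+5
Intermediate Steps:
(-12777 - 1*(-6547))/25897 + A/(((8638 + (22 + 7*55))/(18201 + 25116))) = (-12777 - 1*(-6547))/25897 + 46607/(((8638 + (22 + 7*55))/(18201 + 25116))) = (-12777 + 6547)*(1/25897) + 46607/(((8638 + (22 + 385))/43317)) = -6230*1/25897 + 46607/(((8638 + 407)*(1/43317))) = -6230/25897 + 46607/((9045*(1/43317))) = -6230/25897 + 46607/(1005/4813) = -6230/25897 + 46607*(4813/1005) = -6230/25897 + 224319491/1005 = 5809195597277/26026485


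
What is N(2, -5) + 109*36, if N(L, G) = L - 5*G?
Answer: 3951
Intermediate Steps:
N(2, -5) + 109*36 = (2 - 5*(-5)) + 109*36 = (2 + 25) + 3924 = 27 + 3924 = 3951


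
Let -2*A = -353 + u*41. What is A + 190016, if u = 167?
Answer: 186769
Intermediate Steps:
A = -3247 (A = -(-353 + 167*41)/2 = -(-353 + 6847)/2 = -½*6494 = -3247)
A + 190016 = -3247 + 190016 = 186769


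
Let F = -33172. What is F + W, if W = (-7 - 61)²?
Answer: -28548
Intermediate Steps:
W = 4624 (W = (-68)² = 4624)
F + W = -33172 + 4624 = -28548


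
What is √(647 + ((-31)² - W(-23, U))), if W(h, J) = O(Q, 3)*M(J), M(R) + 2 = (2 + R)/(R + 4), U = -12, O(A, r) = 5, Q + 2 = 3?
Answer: √6447/2 ≈ 40.147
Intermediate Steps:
Q = 1 (Q = -2 + 3 = 1)
M(R) = -2 + (2 + R)/(4 + R) (M(R) = -2 + (2 + R)/(R + 4) = -2 + (2 + R)/(4 + R))
W(h, J) = 5*(-6 - J)/(4 + J) (W(h, J) = 5*((-6 - J)/(4 + J)) = 5*(-6 - J)/(4 + J))
√(647 + ((-31)² - W(-23, U))) = √(647 + ((-31)² - 5*(-6 - 1*(-12))/(4 - 12))) = √(647 + (961 - 5*(-6 + 12)/(-8))) = √(647 + (961 - 5*(-1)*6/8)) = √(647 + (961 - 1*(-15/4))) = √(647 + (961 + 15/4)) = √(647 + 3859/4) = √(6447/4) = √6447/2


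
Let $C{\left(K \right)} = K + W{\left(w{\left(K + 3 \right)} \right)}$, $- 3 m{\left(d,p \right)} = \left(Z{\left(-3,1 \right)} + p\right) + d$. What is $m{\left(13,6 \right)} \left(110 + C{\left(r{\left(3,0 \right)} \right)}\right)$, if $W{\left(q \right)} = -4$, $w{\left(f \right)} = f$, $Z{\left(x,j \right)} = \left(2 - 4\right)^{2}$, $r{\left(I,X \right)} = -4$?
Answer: $-782$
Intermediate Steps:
$Z{\left(x,j \right)} = 4$ ($Z{\left(x,j \right)} = \left(-2\right)^{2} = 4$)
$m{\left(d,p \right)} = - \frac{4}{3} - \frac{d}{3} - \frac{p}{3}$ ($m{\left(d,p \right)} = - \frac{\left(4 + p\right) + d}{3} = - \frac{4 + d + p}{3} = - \frac{4}{3} - \frac{d}{3} - \frac{p}{3}$)
$C{\left(K \right)} = -4 + K$ ($C{\left(K \right)} = K - 4 = -4 + K$)
$m{\left(13,6 \right)} \left(110 + C{\left(r{\left(3,0 \right)} \right)}\right) = \left(- \frac{4}{3} - \frac{13}{3} - 2\right) \left(110 - 8\right) = \left(- \frac{23}{3}\right) 102 = -782$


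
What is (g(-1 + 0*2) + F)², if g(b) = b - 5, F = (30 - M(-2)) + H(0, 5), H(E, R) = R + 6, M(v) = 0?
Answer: 1225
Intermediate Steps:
H(E, R) = 6 + R
F = 41 (F = (30 - 1*0) + (6 + 5) = (30 + 0) + 11 = 30 + 11 = 41)
g(b) = -5 + b
(g(-1 + 0*2) + F)² = ((-5 + (-1 + 0*2)) + 41)² = ((-5 + (-1 + 0)) + 41)² = ((-5 - 1) + 41)² = (-6 + 41)² = 35² = 1225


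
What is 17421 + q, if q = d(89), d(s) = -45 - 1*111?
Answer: 17265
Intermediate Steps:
d(s) = -156 (d(s) = -45 - 111 = -156)
q = -156
17421 + q = 17421 - 156 = 17265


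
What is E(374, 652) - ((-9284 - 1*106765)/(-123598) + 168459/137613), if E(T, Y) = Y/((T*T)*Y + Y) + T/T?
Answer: -922359817983397/793041583765466 ≈ -1.1631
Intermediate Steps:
E(T, Y) = 1 + Y/(Y + Y*T²) (E(T, Y) = Y/(T²*Y + Y) + 1 = Y/(Y*T² + Y) + 1 = Y/(Y + Y*T²) + 1 = 1 + Y/(Y + Y*T²))
E(374, 652) - ((-9284 - 1*106765)/(-123598) + 168459/137613) = (2 + 374²)/(1 + 374²) - ((-9284 - 1*106765)/(-123598) + 168459/137613) = (2 + 139876)/(1 + 139876) - ((-9284 - 106765)*(-1/123598) + 168459*(1/137613)) = 139878/139877 - (-116049*(-1/123598) + 56153/45871) = (1/139877)*139878 - (116049/123598 + 56153/45871) = 139878/139877 - 1*12263682173/5669563858 = 139878/139877 - 12263682173/5669563858 = -922359817983397/793041583765466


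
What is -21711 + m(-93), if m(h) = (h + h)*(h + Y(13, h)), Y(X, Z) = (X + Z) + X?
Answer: 8049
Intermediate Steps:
Y(X, Z) = Z + 2*X
m(h) = 2*h*(26 + 2*h) (m(h) = (h + h)*(h + (h + 2*13)) = (2*h)*(h + (h + 26)) = (2*h)*(h + (26 + h)) = (2*h)*(26 + 2*h) = 2*h*(26 + 2*h))
-21711 + m(-93) = -21711 + 4*(-93)*(13 - 93) = -21711 + 4*(-93)*(-80) = -21711 + 29760 = 8049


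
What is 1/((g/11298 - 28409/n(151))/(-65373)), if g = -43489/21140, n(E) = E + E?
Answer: 15613669015560/22467585229 ≈ 694.94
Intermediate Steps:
n(E) = 2*E
g = -43489/21140 (g = -43489*1/21140 = -43489/21140 ≈ -2.0572)
1/((g/11298 - 28409/n(151))/(-65373)) = 1/((-43489/21140/11298 - 28409/(2*151))/(-65373)) = 1/((-43489/21140*1/11298 - 28409/302)*(-1/65373)) = 1/((-43489/238839720 - 28409*1/302)*(-1/65373)) = 1/((-43489/238839720 - 28409/302)*(-1/65373)) = 1/(-22467585229/238839720*(-1/65373)) = 1/(22467585229/15613669015560) = 15613669015560/22467585229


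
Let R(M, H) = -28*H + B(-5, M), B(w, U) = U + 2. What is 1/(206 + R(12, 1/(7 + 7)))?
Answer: 1/218 ≈ 0.0045872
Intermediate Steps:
B(w, U) = 2 + U
R(M, H) = 2 + M - 28*H (R(M, H) = -28*H + (2 + M) = 2 + M - 28*H)
1/(206 + R(12, 1/(7 + 7))) = 1/(206 + (2 + 12 - 28/(7 + 7))) = 1/(206 + (2 + 12 - 28/14)) = 1/(206 + (2 + 12 - 28*1/14)) = 1/(206 + (2 + 12 - 2)) = 1/(206 + 12) = 1/218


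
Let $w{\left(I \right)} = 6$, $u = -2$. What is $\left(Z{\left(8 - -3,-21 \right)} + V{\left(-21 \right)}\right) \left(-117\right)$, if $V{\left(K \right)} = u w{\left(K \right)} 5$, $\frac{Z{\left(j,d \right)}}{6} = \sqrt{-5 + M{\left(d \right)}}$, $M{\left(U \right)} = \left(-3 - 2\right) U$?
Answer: $0$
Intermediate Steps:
$M{\left(U \right)} = - 5 U$
$Z{\left(j,d \right)} = 6 \sqrt{-5 - 5 d}$
$V{\left(K \right)} = -60$ ($V{\left(K \right)} = \left(-2\right) 6 \cdot 5 = \left(-12\right) 5 = -60$)
$\left(Z{\left(8 - -3,-21 \right)} + V{\left(-21 \right)}\right) \left(-117\right) = \left(6 \sqrt{-5 - -105} - 60\right) \left(-117\right) = \left(6 \sqrt{-5 + 105} - 60\right) \left(-117\right) = \left(6 \sqrt{100} - 60\right) \left(-117\right) = \left(6 \cdot 10 - 60\right) \left(-117\right) = \left(60 - 60\right) \left(-117\right) = 0 \left(-117\right) = 0$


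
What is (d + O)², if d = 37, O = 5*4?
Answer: 3249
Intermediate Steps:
O = 20
(d + O)² = (37 + 20)² = 57² = 3249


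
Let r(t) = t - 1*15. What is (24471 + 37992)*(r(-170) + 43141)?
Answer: 2683160628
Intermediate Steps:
r(t) = -15 + t (r(t) = t - 15 = -15 + t)
(24471 + 37992)*(r(-170) + 43141) = (24471 + 37992)*((-15 - 170) + 43141) = 62463*(-185 + 43141) = 62463*42956 = 2683160628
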